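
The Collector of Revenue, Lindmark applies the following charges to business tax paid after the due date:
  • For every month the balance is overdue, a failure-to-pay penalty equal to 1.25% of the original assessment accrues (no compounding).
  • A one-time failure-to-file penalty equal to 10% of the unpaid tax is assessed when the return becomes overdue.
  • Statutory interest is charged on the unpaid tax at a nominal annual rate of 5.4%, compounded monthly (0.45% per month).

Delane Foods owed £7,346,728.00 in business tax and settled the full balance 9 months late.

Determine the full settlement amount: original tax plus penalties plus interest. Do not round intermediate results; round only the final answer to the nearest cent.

Failure-to-file penalty: 10% × £7,346,728.00 = £734,672.80
Failure-to-pay penalty: 9 × 1.25% × £7,346,728.00 = £826,506.90
Interest: £7,346,728.00 × ((1 + 0.0045)^9 − 1) = £7,346,728.00 × 0.0412367… = £302,954.8655…
Total = £7,346,728.00 + £1,561,179.7000 + £302,954.8655… = £9,210,862.57

£9,210,862.57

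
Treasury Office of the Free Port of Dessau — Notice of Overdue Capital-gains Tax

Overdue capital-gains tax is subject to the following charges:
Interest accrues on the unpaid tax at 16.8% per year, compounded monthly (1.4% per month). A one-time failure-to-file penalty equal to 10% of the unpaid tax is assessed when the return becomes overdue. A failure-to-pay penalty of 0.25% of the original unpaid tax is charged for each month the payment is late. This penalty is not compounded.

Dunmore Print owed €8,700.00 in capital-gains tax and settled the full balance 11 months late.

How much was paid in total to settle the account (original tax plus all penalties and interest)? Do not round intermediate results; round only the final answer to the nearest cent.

€11,246.89

Failure-to-file penalty: 10% × €8,700.00 = €870.00
Failure-to-pay penalty = 0.25% × €8,700.00 × 11 mo = €239.25
Interest: €8,700.00 × ((1 + 0.014)^11 − 1) = €8,700.00 × 0.1652457… = €1,437.6375…
Total = €8,700.00 + €1,109.2500 + €1,437.6375… = €11,246.89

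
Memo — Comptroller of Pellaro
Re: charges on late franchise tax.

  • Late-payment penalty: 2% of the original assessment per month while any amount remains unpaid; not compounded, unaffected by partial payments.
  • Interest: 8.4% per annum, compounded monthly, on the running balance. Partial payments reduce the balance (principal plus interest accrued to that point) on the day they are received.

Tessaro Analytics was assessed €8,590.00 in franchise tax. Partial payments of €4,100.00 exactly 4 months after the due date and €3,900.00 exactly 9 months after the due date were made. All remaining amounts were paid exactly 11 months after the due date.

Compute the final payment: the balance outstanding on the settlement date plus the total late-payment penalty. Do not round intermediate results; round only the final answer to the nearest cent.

Monthly rate = 8.4% ÷ 12 = 0.7%
Balance at month 4: €8,590.0000 × (1 + 0.007)^4 = €8,833.0573…
After €4,100.00 payment: €8,833.0573… − €4,100.00 = €4,733.0573…
Balance at month 9: €4,733.0573… × (1 + 0.007)^5 = €4,901.0498…
After €3,900.00 payment: €4,901.0498… − €3,900.00 = €1,001.0498…
Balance at month 11: €1,001.0498… × (1 + 0.007)^2 = €1,015.1135…
Penalty: 11 × 2% × €8,590.00 = €1,889.80
Final settlement = outstanding balance + penalty = €1,015.1135… + €1,889.80 = €2,904.91

€2,904.91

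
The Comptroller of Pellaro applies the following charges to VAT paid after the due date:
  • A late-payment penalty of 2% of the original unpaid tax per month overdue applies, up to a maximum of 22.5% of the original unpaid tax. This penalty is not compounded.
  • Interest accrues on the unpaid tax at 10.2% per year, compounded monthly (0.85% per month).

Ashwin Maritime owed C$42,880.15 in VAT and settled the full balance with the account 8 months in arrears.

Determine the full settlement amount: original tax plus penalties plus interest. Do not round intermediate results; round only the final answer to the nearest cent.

Penalty: 8 × 2% × C$42,880.15 = C$6,860.82… (below the 22.5% cap of C$9,648.03…)
Interest: C$42,880.15 × ((1 + 0.0085)^8 − 1) = C$42,880.15 × 0.0700578… = C$3,004.0872…
Total = C$42,880.15 + C$6,860.8240 + C$3,004.0872… = C$52,745.06

C$52,745.06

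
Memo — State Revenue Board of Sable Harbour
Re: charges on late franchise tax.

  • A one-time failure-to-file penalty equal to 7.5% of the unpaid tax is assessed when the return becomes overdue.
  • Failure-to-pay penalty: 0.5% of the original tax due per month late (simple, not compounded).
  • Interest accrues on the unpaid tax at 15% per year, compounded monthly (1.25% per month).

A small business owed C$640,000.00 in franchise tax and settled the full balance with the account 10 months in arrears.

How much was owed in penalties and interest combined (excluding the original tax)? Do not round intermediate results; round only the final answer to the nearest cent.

C$164,653.33

Failure-to-file penalty: 7.5% × C$640,000.00 = C$48,000.00
Failure-to-pay penalty = 0.5% × C$640,000.00 × 10 mo = C$32,000.00
Interest: C$640,000.00 × ((1 + 0.0125)^10 − 1) = C$640,000.00 × 0.1322708… = C$84,653.3310…
Penalties + interest = C$80,000.0000 + C$84,653.3310… = C$164,653.33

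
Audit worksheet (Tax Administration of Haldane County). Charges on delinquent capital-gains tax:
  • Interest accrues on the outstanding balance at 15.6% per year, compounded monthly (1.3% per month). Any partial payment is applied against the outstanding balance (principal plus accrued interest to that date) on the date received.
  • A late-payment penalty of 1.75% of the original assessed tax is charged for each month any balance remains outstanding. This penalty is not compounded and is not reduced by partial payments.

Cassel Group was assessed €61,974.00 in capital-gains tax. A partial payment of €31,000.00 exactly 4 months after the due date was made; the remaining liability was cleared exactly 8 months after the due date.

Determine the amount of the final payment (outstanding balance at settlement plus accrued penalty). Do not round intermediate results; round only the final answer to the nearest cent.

€44,752.96

Balance at month 4: €61,974.0000 × (1 + 0.013)^4 = €65,260.0360…
After €31,000.00 payment: €65,260.0360… − €31,000.00 = €34,260.0360…
Balance at month 8: €34,260.0360… × (1 + 0.013)^4 = €36,076.5996…
Penalty: 8 × 1.75% × €61,974.00 = €8,676.36
Final settlement = outstanding balance + penalty = €36,076.5996… + €8,676.36 = €44,752.96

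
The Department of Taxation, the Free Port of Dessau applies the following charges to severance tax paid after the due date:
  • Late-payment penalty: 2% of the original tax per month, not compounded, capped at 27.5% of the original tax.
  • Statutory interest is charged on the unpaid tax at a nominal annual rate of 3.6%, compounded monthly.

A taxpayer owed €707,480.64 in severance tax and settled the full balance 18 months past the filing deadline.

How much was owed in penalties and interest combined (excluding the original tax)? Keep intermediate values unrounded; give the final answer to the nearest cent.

€233,751.10

Penalty (uncapped): 18 × 2% × €707,480.64 = €254,693.03…; cap = 27.5% × €707,480.64 = €194,557.18… → penalty = €194,557.18…
Interest (3.6%/yr ÷ 12 = 0.3%/month): €707,480.64 × ((1 + 0.003)^18 − 1) = €39,193.9195…
Penalties + interest = €194,557.1760 + €39,193.9195… = €233,751.10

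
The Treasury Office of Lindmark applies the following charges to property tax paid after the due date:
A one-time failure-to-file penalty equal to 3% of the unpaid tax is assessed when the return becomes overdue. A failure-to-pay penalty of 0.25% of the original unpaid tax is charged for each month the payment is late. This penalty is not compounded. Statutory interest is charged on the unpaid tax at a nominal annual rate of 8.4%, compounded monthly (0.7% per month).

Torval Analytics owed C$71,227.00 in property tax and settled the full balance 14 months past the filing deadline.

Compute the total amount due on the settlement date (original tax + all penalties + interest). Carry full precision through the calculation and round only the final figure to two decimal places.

Failure-to-file penalty: 3% × C$71,227.00 = C$2,136.81
Failure-to-pay penalty: 14 × 0.25% × C$71,227.00 = C$2,492.95…
Interest: C$71,227.00 × ((1 + 0.007)^14 − 1) = C$71,227.00 × 0.1025863… = C$7,306.9136…
Total = C$71,227.00 + C$4,629.7550 + C$7,306.9136… = C$83,163.67

C$83,163.67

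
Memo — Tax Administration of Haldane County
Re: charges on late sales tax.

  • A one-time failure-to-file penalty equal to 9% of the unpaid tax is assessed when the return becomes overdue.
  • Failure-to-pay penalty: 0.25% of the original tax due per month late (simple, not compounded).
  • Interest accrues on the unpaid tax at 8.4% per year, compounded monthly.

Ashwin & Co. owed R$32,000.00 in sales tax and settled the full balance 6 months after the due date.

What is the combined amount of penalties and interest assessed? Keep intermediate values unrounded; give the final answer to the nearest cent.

R$4,727.74

Failure-to-file penalty: 9% × R$32,000.00 = R$2,880.00
Failure-to-pay penalty: 6 × 0.25% × R$32,000.00 = R$480.00
Interest (8.4%/yr ÷ 12 = 0.7%/month): R$32,000.00 × ((1 + 0.007)^6 − 1) = R$1,367.7407…
Penalties + interest = R$3,360.0000 + R$1,367.7407… = R$4,727.74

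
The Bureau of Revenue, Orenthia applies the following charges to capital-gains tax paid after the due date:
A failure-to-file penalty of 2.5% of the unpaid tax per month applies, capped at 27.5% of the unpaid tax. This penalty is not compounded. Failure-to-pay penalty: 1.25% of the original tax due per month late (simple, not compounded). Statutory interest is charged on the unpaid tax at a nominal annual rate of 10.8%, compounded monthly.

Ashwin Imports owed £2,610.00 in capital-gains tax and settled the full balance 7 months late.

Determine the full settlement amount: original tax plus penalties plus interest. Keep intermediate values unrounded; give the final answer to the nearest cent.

£3,464.06

Failure-to-file: 7 × 2.5% × £2,610.00 = £456.75 (under the 27.5% cap)
Failure-to-pay penalty = 1.25% × £2,610.00 × 7 mo = £228.38…
Interest (10.8%/yr ÷ 12 = 0.9%/month): £2,610.00 × ((1 + 0.009)^7 − 1) = £168.9368…
Total = £2,610.00 + £685.1250 + £168.9368… = £3,464.06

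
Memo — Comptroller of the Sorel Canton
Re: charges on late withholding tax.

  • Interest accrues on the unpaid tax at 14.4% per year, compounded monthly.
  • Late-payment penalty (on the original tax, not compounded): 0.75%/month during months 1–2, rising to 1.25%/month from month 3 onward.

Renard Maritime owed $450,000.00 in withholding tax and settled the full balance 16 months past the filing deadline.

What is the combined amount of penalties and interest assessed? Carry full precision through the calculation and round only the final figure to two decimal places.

$180,128.94

Penalty, months 1–2: 2 × 0.75% × $450,000.00 = $6,750.00
Penalty, months 3–16: 14 × 1.25% × $450,000.00 = $78,750.00
Interest (14.4%/yr ÷ 12 = 1.2%/month): $450,000.00 × ((1 + 0.012)^16 − 1) = $94,628.9388…
Penalties + interest = $85,500.0000 + $94,628.9388… = $180,128.94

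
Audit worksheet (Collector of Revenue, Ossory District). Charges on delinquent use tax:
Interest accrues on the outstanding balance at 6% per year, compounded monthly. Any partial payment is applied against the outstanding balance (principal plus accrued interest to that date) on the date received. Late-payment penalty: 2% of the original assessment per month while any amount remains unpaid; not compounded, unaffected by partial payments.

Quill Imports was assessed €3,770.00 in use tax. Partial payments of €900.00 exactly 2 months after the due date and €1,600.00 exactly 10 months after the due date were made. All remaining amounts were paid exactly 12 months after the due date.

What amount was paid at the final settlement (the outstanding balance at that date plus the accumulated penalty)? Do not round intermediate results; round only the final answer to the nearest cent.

€2,345.26

Monthly rate = 6% ÷ 12 = 0.5%
Balance at month 2: €3,770.0000 × (1 + 0.005)^2 = €3,807.7943…
After €900.00 payment: €3,807.7943… − €900.00 = €2,907.7943…
Balance at month 10: €2,907.7943… × (1 + 0.005)^8 = €3,026.1620…
After €1,600.00 payment: €3,026.1620… − €1,600.00 = €1,426.1620…
Balance at month 12: €1,426.1620… × (1 + 0.005)^2 = €1,440.4592…
Penalty: 12 × 2% × €3,770.00 = €904.80
Final settlement = outstanding balance + penalty = €1,440.4592… + €904.80 = €2,345.26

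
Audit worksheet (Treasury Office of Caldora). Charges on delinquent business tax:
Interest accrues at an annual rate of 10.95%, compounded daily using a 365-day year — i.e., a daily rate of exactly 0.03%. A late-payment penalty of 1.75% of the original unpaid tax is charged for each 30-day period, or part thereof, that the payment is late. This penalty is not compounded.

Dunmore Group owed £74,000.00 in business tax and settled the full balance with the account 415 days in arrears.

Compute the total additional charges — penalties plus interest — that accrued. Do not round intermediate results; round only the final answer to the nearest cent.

£27,939.50

Penalty periods: ⌈415/30⌉ = 14; penalty = 14 × 1.75% × £74,000.00 = £18,130.00
Interest: £74,000.00 × ((1 + 0.0003)^415 − 1) = £74,000.00 × 0.13256087… = £9,809.5047…
Penalties + interest = £18,130.0000 + £9,809.5047… = £27,939.50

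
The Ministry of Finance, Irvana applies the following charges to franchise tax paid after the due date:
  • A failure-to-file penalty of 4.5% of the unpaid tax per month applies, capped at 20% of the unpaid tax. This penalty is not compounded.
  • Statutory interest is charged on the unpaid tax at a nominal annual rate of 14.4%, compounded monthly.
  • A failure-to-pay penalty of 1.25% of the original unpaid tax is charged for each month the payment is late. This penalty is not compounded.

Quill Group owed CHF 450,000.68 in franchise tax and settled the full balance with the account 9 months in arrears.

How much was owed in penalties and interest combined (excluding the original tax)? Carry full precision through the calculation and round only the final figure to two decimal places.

CHF 191,624.60

Failure-to-file: 9 × 4.5% × CHF 450,000.68 = CHF 182,250.28…, capped at 20% × CHF 450,000.68 = CHF 90,000.14…
Failure-to-pay penalty: 9 × 1.25% × CHF 450,000.68 = CHF 50,625.08…
Interest (14.4%/yr ÷ 12 = 1.2%/month): CHF 450,000.68 × ((1 + 0.012)^9 − 1) = CHF 50,999.3854…
Penalties + interest = CHF 140,625.2125 + CHF 50,999.3854… = CHF 191,624.60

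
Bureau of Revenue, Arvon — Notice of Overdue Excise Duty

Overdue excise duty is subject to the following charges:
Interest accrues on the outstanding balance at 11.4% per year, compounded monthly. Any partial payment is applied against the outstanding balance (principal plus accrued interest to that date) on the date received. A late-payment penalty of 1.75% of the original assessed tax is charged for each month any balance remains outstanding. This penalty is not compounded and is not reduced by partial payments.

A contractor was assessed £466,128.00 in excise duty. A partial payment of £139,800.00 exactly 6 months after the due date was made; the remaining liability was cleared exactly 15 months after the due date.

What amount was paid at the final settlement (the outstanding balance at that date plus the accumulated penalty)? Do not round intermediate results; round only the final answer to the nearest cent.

£507,296.79

Monthly rate = 11.4% ÷ 12 = 0.95%
Balance at month 6: £466,128.0000 × (1 + 0.0095)^6 = £493,336.3669…
After £139,800.00 payment: £493,336.3669… − £139,800.00 = £353,536.3669…
Balance at month 15: £353,536.3669… × (1 + 0.0095)^9 = £384,938.1937…
Penalty: 15 × 1.75% × £466,128.00 = £122,358.60
Final settlement = outstanding balance + penalty = £384,938.1937… + £122,358.60 = £507,296.79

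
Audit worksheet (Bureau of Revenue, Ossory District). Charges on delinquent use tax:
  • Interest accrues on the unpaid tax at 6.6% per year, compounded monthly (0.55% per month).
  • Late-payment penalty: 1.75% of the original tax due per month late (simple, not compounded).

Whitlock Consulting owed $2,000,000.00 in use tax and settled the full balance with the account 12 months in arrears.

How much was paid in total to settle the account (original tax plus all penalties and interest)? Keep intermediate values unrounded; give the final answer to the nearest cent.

$2,556,067.12

Late-payment penalty: 12 × 1.75% × $2,000,000.00 = $420,000.00
Interest: $2,000,000.00 × ((1 + 0.0055)^12 − 1) = $2,000,000.00 × 0.0680336… = $136,067.1189…
Total = $2,000,000.00 + $420,000.0000 + $136,067.1189… = $2,556,067.12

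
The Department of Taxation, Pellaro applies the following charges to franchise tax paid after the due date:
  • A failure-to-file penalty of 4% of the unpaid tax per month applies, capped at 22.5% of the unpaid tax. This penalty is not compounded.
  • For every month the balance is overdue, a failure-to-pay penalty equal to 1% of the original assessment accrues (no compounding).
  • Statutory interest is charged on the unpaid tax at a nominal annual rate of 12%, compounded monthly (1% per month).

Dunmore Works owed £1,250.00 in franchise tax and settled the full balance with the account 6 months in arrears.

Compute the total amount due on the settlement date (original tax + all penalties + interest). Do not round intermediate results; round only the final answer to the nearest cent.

Failure-to-file: 6 × 4% × £1,250.00 = £300.00, capped at 22.5% × £1,250.00 = £281.25
Failure-to-pay penalty: 6 × 1% × £1,250.00 = £75.00
Interest: £1,250.00 × ((1 + 0.01)^6 − 1) = £1,250.00 × 0.0615202… = £76.9002…
Total = £1,250.00 + £356.2500 + £76.9002… = £1,683.15

£1,683.15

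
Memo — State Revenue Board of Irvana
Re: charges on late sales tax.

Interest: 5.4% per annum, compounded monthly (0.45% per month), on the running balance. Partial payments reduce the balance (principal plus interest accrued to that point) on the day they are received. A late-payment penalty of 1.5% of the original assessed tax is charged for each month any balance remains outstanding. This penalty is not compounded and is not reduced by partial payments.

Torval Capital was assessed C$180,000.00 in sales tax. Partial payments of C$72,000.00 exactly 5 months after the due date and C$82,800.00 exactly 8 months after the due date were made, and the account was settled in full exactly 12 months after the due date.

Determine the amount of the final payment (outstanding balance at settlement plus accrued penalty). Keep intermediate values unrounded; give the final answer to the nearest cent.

Balance at month 5: C$180,000.0000 × (1 + 0.0045)^5 = C$184,086.6144…
After C$72,000.00 payment: C$184,086.6144… − C$72,000.00 = C$112,086.6144…
Balance at month 8: C$112,086.6144… × (1 + 0.0045)^3 = C$113,606.6032…
After C$82,800.00 payment: C$113,606.6032… − C$82,800.00 = C$30,806.6032…
Balance at month 12: C$30,806.6032… × (1 + 0.0045)^4 = C$31,364.8763…
Penalty: 12 × 1.5% × C$180,000.00 = C$32,400.00
Final settlement = outstanding balance + penalty = C$31,364.8763… + C$32,400.00 = C$63,764.88

C$63,764.88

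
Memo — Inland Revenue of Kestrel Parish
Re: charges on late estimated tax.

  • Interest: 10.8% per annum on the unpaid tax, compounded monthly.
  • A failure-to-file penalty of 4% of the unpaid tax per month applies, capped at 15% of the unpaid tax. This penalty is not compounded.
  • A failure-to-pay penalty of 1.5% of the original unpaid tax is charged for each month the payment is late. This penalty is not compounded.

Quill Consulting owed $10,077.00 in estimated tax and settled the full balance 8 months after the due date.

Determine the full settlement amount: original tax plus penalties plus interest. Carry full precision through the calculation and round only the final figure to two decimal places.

$13,546.60

Failure-to-file: 8 × 4% × $10,077.00 = $3,224.64, capped at 15% × $10,077.00 = $1,511.55
Failure-to-pay penalty: 8 × 1.5% × $10,077.00 = $1,209.24
Interest (10.8%/yr ÷ 12 = 0.9%/month): $10,077.00 × ((1 + 0.009)^8 − 1) = $748.8147…
Total = $10,077.00 + $2,720.7900 + $748.8147… = $13,546.60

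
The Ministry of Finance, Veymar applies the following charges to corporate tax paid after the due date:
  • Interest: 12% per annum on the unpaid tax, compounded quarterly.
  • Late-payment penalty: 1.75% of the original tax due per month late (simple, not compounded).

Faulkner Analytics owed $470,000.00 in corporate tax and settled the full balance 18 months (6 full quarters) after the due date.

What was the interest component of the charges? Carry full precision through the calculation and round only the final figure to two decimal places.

Interest (12%/yr ÷ 4 = 3%/quarter): $470,000.00 × ((1 + 0.03)^6 − 1) = $91,204.5794…

$91,204.58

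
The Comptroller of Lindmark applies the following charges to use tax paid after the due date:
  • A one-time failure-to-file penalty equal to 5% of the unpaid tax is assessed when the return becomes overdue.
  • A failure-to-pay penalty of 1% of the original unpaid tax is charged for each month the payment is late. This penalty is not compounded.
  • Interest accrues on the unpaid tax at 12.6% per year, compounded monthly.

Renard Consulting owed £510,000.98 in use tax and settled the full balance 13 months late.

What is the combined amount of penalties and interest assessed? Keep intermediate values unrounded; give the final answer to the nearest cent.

Failure-to-file penalty: 5% × £510,000.98 = £25,500.05…
Failure-to-pay penalty: 13 × 1% × £510,000.98 = £66,300.13…
Interest (12.6%/yr ÷ 12 = 1.05%/month): £510,000.98 × ((1 + 0.0105)^13 − 1) = £74,174.2560…
Penalties + interest = £91,800.1764 + £74,174.2560… = £165,974.43

£165,974.43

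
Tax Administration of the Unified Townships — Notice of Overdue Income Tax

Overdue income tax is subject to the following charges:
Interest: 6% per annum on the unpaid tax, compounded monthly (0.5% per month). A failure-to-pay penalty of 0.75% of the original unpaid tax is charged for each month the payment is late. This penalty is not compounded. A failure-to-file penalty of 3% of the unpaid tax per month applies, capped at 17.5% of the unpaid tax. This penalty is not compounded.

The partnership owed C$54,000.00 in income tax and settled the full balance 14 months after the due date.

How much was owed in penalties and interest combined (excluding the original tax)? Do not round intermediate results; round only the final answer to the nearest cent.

C$19,025.34

Failure-to-file: 14 × 3% × C$54,000.00 = C$22,680.00, capped at 17.5% × C$54,000.00 = C$9,450.00
Failure-to-pay penalty: 14 × 0.75% × C$54,000.00 = C$5,670.00
Interest: C$54,000.00 × ((1 + 0.005)^14 − 1) = C$54,000.00 × 0.0723211… = C$3,905.3411…
Penalties + interest = C$15,120.0000 + C$3,905.3411… = C$19,025.34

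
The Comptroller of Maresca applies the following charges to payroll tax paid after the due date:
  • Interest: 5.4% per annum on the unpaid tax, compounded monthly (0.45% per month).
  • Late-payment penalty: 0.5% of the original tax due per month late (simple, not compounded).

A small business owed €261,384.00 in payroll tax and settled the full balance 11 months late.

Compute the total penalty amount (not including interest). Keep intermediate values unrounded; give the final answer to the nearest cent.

€14,376.12

Late-payment penalty = 0.5% × €261,384.00 × 11 mo = €14,376.12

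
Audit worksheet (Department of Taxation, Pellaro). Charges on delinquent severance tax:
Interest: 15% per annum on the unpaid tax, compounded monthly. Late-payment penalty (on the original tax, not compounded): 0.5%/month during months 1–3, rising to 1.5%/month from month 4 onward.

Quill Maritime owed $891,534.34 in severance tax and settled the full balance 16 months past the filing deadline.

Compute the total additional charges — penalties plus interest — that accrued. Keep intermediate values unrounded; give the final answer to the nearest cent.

$383,261.29

Penalty, months 1–3: 3 × 0.5% × $891,534.34 = $13,373.02…
Penalty, months 4–16: 13 × 1.5% × $891,534.34 = $173,849.20…
Interest (15%/yr ÷ 12 = 1.25%/month): $891,534.34 × ((1 + 0.0125)^16 − 1) = $196,039.0828…
Penalties + interest = $187,222.2114 + $196,039.0828… = $383,261.29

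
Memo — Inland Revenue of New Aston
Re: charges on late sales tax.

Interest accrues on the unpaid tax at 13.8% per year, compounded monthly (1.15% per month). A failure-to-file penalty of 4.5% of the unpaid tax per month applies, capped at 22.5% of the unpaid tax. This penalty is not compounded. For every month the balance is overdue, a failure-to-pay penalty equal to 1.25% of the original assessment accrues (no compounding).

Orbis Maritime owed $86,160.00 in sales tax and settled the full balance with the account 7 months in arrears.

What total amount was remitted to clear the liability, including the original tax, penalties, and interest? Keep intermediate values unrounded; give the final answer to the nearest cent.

$120,264.81

Failure-to-file: 7 × 4.5% × $86,160.00 = $27,140.40, capped at 22.5% × $86,160.00 = $19,386.00
Failure-to-pay penalty: 7 × 1.25% × $86,160.00 = $7,539.00
Interest: $86,160.00 × ((1 + 0.0115)^7 − 1) = $86,160.00 × 0.0833311… = $7,179.8073…
Total = $86,160.00 + $26,925.0000 + $7,179.8073… = $120,264.81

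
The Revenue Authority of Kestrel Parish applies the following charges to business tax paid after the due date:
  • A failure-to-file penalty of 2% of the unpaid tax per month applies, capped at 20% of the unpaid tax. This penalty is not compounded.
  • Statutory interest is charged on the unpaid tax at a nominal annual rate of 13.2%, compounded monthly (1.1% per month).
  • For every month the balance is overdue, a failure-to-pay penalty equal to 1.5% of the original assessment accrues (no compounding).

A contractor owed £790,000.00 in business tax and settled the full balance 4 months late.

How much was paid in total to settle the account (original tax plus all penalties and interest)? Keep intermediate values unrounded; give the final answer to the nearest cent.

£935,937.76

Failure-to-file: 4 × 2% × £790,000.00 = £63,200.00 (under the 20% cap)
Failure-to-pay penalty = 1.5% × £790,000.00 × 4 mo = £47,400.00
Interest: £790,000.00 × ((1 + 0.011)^4 − 1) = £790,000.00 × 0.0447313… = £35,337.7575…
Total = £790,000.00 + £110,600.0000 + £35,337.7575… = £935,937.76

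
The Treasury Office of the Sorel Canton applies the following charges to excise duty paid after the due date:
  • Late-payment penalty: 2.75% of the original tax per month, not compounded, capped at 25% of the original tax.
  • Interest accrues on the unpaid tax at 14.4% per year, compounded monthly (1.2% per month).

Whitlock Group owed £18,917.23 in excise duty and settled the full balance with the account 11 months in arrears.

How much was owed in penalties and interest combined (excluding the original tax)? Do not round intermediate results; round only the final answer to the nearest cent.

£7,381.73

Penalty (uncapped): 11 × 2.75% × £18,917.23 = £5,722.46…; cap = 25% × £18,917.23 = £4,729.31… → penalty = £4,729.31…
Interest: £18,917.23 × ((1 + 0.012)^11 − 1) = £18,917.23 × 0.1402121… = £2,652.4242…
Penalties + interest = £4,729.3075 + £2,652.4242… = £7,381.73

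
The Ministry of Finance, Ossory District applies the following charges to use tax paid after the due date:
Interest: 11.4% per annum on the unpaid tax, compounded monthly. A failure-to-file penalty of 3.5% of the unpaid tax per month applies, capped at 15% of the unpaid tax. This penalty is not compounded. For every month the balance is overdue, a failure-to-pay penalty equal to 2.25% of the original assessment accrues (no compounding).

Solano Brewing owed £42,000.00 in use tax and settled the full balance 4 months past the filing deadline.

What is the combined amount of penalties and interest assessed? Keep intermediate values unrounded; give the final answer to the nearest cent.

Failure-to-file: 4 × 3.5% × £42,000.00 = £5,880.00 (under the 15% cap)
Failure-to-pay penalty = 2.25% × £42,000.00 × 4 mo = £3,780.00
Interest (11.4%/yr ÷ 12 = 0.95%/month): £42,000.00 × ((1 + 0.0095)^4 − 1) = £1,618.8874…
Penalties + interest = £9,660.0000 + £1,618.8874… = £11,278.89

£11,278.89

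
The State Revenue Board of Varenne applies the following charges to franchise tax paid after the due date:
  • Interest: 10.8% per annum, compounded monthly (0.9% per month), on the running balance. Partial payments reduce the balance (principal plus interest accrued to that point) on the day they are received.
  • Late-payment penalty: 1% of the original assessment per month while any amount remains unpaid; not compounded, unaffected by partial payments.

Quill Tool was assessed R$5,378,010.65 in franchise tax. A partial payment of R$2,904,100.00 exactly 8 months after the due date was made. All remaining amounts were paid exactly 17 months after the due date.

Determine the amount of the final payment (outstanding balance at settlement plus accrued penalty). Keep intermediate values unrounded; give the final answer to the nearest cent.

R$4,029,123.51

Balance at month 8: R$5,378,010.6500 × (1 + 0.009)^8 = R$5,777,646.7847…
After R$2,904,100.00 payment: R$5,777,646.7847… − R$2,904,100.00 = R$2,873,546.7847…
Balance at month 17: R$2,873,546.7847… × (1 + 0.009)^9 = R$3,114,861.6982…
Penalty: 17 × 1% × R$5,378,010.65 = R$914,261.81…
Final settlement = outstanding balance + penalty = R$3,114,861.6982… + R$914,261.81… = R$4,029,123.51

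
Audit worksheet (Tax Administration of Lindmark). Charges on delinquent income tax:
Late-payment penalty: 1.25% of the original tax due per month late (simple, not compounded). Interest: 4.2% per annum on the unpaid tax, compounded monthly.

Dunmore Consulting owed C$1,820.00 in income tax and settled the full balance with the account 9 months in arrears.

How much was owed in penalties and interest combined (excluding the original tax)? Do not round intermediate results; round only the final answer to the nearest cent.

Late-payment penalty = 1.25% × C$1,820.00 × 9 mo = C$204.75
Interest (4.2%/yr ÷ 12 = 0.35%/month): C$1,820.00 × ((1 + 0.0035)^9 − 1) = C$58.1392…
Penalties + interest = C$204.7500 + C$58.1392… = C$262.89

C$262.89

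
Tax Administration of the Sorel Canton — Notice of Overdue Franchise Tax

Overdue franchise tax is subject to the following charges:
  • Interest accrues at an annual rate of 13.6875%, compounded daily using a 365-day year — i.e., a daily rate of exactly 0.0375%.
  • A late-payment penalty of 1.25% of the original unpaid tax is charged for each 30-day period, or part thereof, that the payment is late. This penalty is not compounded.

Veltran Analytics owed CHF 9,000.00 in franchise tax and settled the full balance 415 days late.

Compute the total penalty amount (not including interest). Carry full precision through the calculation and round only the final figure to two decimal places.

Penalty periods: ⌈415/30⌉ = 14; penalty = 14 × 1.25% × CHF 9,000.00 = CHF 1,575.00

CHF 1,575.00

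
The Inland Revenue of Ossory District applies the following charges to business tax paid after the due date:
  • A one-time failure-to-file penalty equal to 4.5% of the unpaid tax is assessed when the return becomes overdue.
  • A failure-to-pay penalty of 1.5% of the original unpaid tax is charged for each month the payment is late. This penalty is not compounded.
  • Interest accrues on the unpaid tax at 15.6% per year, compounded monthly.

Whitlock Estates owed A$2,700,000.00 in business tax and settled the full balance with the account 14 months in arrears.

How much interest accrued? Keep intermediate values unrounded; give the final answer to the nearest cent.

A$535,161.75

Interest (15.6%/yr ÷ 12 = 1.3%/month): A$2,700,000.00 × ((1 + 0.013)^14 − 1) = A$535,161.7501…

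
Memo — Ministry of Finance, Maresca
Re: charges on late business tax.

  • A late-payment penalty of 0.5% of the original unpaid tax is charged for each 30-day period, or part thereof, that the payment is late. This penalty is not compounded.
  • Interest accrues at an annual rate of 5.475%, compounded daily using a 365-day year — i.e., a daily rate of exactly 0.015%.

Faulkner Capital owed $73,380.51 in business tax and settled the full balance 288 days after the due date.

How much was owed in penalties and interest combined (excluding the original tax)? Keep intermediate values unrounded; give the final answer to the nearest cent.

Penalty periods: ⌈288/30⌉ = 10; penalty = 10 × 0.5% × $73,380.51 = $3,669.03…
Interest: $73,380.51 × ((1 + 0.00015)^288 − 1) = $73,380.51 × 0.04414332… = $3,239.2594…
Penalties + interest = $3,669.0255 + $3,239.2594… = $6,908.28

$6,908.28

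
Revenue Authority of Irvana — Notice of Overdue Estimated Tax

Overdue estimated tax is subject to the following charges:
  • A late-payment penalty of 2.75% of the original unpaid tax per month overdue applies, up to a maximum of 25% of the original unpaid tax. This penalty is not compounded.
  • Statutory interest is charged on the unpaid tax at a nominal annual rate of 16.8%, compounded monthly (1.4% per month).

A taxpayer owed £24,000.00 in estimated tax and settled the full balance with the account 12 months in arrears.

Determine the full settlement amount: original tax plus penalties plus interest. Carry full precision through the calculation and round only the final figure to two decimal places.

Penalty (uncapped): 12 × 2.75% × £24,000.00 = £7,920.00; cap = 25% × £24,000.00 = £6,000.00 → penalty = £6,000.00
Interest: £24,000.00 × ((1 + 0.014)^12 − 1) = £24,000.00 × 0.1815591… = £4,357.4191…
Total = £24,000.00 + £6,000.0000 + £4,357.4191… = £34,357.42

£34,357.42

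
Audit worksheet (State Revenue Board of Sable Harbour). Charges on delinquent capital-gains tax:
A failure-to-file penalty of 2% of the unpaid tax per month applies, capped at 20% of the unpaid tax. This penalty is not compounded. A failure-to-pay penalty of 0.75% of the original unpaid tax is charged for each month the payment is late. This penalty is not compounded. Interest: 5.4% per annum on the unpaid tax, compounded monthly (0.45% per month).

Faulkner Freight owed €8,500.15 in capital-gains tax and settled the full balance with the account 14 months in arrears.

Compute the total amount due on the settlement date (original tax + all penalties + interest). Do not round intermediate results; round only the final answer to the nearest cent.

€11,644.15

Failure-to-file: 14 × 2% × €8,500.15 = €2,380.04…, capped at 20% × €8,500.15 = €1,700.03
Failure-to-pay penalty: 14 × 0.75% × €8,500.15 = €892.52…
Interest: €8,500.15 × ((1 + 0.0045)^14 − 1) = €8,500.15 × 0.0648763… = €551.4586…
Total = €8,500.15 + €2,592.5458… + €551.4586… = €11,644.15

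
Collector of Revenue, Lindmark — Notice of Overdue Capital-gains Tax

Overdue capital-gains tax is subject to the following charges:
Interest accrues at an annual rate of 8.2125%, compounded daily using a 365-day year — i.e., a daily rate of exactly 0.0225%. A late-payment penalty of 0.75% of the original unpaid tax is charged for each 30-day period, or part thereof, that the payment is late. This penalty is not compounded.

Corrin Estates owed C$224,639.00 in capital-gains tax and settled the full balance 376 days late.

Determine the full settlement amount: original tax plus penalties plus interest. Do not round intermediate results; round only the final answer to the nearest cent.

Penalty periods: ⌈376/30⌉ = 13; penalty = 13 × 0.75% × C$224,639.00 = C$21,902.30…
Interest: C$224,639.00 × ((1 + 0.000225)^376 − 1) = C$224,639.00 × 0.08827131… = C$19,829.1790…
Total = C$224,639.00 + C$21,902.3025 + C$19,829.1790… = C$266,370.48

C$266,370.48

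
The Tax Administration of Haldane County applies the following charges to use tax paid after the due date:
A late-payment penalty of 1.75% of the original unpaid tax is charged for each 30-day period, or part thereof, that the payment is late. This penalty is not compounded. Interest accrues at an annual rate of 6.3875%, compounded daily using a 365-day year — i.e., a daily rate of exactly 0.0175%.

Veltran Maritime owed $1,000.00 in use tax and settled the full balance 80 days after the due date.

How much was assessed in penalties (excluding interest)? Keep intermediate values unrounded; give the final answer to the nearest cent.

Penalty periods: ⌈80/30⌉ = 3; penalty = 3 × 1.75% × $1,000.00 = $52.50

$52.50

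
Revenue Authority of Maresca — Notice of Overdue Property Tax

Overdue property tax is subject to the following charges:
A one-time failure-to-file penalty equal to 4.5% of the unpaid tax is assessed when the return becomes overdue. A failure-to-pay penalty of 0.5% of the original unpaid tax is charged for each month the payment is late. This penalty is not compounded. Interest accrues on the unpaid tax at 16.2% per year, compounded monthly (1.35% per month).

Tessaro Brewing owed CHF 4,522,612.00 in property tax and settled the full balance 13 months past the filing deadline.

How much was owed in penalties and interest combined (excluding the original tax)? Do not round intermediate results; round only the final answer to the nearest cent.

Failure-to-file penalty: 4.5% × CHF 4,522,612.00 = CHF 203,517.54
Failure-to-pay penalty = 0.5% × CHF 4,522,612.00 × 13 mo = CHF 293,969.78
Interest: CHF 4,522,612.00 × ((1 + 0.0135)^13 − 1) = CHF 4,522,612.00 × 0.1904435… = CHF 861,302.0749…
Penalties + interest = CHF 497,487.3200 + CHF 861,302.0749… = CHF 1,358,789.39

CHF 1,358,789.39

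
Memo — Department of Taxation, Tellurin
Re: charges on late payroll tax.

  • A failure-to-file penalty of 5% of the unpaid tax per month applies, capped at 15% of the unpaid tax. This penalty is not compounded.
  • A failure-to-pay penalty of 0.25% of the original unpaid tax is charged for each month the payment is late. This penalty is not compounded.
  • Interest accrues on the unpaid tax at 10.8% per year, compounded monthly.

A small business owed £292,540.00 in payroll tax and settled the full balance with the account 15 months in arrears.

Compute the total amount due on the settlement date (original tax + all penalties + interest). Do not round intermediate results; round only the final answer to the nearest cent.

£389,471.91

Failure-to-file: 15 × 5% × £292,540.00 = £219,405.00, capped at 15% × £292,540.00 = £43,881.00
Failure-to-pay penalty = 0.25% × £292,540.00 × 15 mo = £10,970.25
Interest (10.8%/yr ÷ 12 = 0.9%/month): £292,540.00 × ((1 + 0.009)^15 − 1) = £42,080.6593…
Total = £292,540.00 + £54,851.2500 + £42,080.6593… = £389,471.91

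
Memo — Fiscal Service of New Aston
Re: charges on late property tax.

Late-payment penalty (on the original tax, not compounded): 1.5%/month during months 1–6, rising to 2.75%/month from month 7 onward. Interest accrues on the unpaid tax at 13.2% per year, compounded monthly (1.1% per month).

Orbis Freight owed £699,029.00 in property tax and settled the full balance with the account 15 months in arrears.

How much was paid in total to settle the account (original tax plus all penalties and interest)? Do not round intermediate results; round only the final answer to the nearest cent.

Penalty, months 1–6: 6 × 1.5% × £699,029.00 = £62,912.61
Penalty, months 7–15: 9 × 2.75% × £699,029.00 = £173,009.68…
Interest: £699,029.00 × ((1 + 0.011)^15 − 1) = £699,029.00 × 0.1783311… = £124,658.5983…
Total = £699,029.00 + £235,922.2875 + £124,658.5983… = £1,059,609.89

£1,059,609.89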